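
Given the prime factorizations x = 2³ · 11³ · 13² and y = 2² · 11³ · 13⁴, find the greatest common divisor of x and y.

min exponent per shared prime: 2² · 11³ · 13² = 899756

899756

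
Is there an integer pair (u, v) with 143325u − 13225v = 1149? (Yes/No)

No

By Bézout, 143325u − 13225v = 1149 has integer solutions iff gcd(143325, 13225) | 1149.
Euclid: 143325 = 10·13225 + 11075; 13225 = 1·11075 + 2150; 11075 = 5·2150 + 325; 2150 = 6·325 + 200; 325 = 1·200 + 125; 200 = 1·125 + 75; 125 = 1·75 + 50; 75 = 1·50 + 25; 50 = 2·25 + 0. gcd = 25; 1149 mod 25 = 24. No.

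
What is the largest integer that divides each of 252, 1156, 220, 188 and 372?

4

gcd(252, 1156): 1156 = 4·252 + 148; 252 = 1·148 + 104; 148 = 1·104 + 44; 104 = 2·44 + 16; 44 = 2·16 + 12; 16 = 1·12 + 4; 12 = 3·4 + 0 → 4
gcd(4, 220): 220 = 55·4 + 0 → 4
gcd(4, 188): 188 = 47·4 + 0 → 4
gcd(4, 372): 372 = 93·4 + 0 → 4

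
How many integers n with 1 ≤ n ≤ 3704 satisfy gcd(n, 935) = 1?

2537

935 = 5·11·17. Inclusion–exclusion on these primes:
3704 − ⌊3704/5⌋ − ⌊3704/11⌋ − ⌊3704/17⌋ + ⌊3704/55⌋ + ⌊3704/85⌋ + ⌊3704/187⌋ − ⌊3704/935⌋ = 2537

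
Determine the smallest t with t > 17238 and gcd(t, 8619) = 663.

17901

8619 = 663·13. Any t with gcd(t, 8619) = 663 is a multiple of 663, say 663s, with s coprime to 13.
Need s > 17238/663, so s ≥ 27. First s ≥ 27 with gcd(s, 13) = 1 is s = 27. Thus t = 663·27 = 17901.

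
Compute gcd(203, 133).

203 = 7 · 29
133 = 7 · 19
Common: 7 = 7

7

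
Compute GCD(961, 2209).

1

Euclid: 2209 = 2·961 + 287; 961 = 3·287 + 100; 287 = 2·100 + 87; 100 = 1·87 + 13; 87 = 6·13 + 9; 13 = 1·9 + 4; 9 = 2·4 + 1; 4 = 4·1 + 0. Last nonzero remainder: 1.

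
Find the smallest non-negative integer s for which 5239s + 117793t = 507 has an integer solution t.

Reduce mod 117793: 5239s ≡ 507 (mod 117793). With g = gcd(5239, 117793) = 169 dividing 507, divide through: 31s ≡ 3 (mod 697).
Since gcd(31, 697) = 1, s ≡ 3·(31)⁻¹ ≡ 135 (mod 697). Smallest non-negative: 135.

135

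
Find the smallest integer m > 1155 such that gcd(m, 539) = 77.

1232

Multiples of 77 above 1155: 77·16, 77·17, … . Need the cofactor coprime to 539/77 = 7.
Checking s = 16, 17, … the first with gcd(s, 7) = 1 is s = 16, giving 1232.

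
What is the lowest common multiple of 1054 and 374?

1054 = 2 · 17 · 31; 374 = 2 · 11 · 17
max exponents: 2 · 11 · 17 · 31 = 11594

11594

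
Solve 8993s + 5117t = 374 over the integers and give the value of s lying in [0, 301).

Euclid: 8993 = 1·5117 + 3876; 5117 = 1·3876 + 1241; 3876 = 3·1241 + 153; 1241 = 8·153 + 17; 153 = 9·17 + 0 → gcd = 17; 374 = 17·22.
Back-substitution yields 8993·(-33) + 5117·(58) = 17, so one solution is s = -33·22 = -726, t = 58·22 = 1276.
Solutions in s differ by 5117/17 = 301; the one in [0, 301) is -726 mod 301 = 177.

177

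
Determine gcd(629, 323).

17

Euclid: 629 = 1·323 + 306; 323 = 1·306 + 17; 306 = 18·17 + 0. Last nonzero remainder: 17.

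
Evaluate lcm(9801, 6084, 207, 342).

lcm(9801, 6084) = 9801·6084/gcd = 59629284/9 = 6625476
lcm(6625476, 207) = 6625476·207/gcd = 1371473532/9 = 152385948
lcm(152385948, 342) = 152385948·342/gcd = 52115994216/18 = 2895333012

2895333012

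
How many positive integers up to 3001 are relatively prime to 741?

1750

Prime factors of 741: 3, 13, 19. Count integers ≤ 3001 divisible by none of them.
By inclusion–exclusion: 3001 − ⌊3001/3⌋ − ⌊3001/13⌋ − ⌊3001/19⌋ + ⌊3001/39⌋ + ⌊3001/57⌋ + ⌊3001/247⌋ − ⌊3001/741⌋ = 1750.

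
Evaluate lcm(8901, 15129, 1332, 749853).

8901 = 3² · 23 · 43; 15129 = 3² · 41²; 1332 = 2² · 3² · 37; 749853 = 3² · 13² · 17 · 29
lcm takes max exponent of each prime: 2² · 3² · 13² · 17 · 23 · 29 · 37 · 41² · 43 = 184502329454196

184502329454196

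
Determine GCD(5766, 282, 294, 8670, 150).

6

gcd(5766, 282): 5766 = 20·282 + 126; 282 = 2·126 + 30; 126 = 4·30 + 6; 30 = 5·6 + 0 → 6
gcd(6, 294): 294 = 49·6 + 0 → 6
gcd(6, 8670): 8670 = 1445·6 + 0 → 6
gcd(6, 150): 150 = 25·6 + 0 → 6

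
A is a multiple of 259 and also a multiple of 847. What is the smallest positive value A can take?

gcd first: 847 = 3·259 + 70; 259 = 3·70 + 49; 70 = 1·49 + 21; 49 = 2·21 + 7; 21 = 3·7 + 0 → gcd = 7
lcm = 259·847/gcd = 219373/7 = 31339

31339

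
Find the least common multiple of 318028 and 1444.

114808108

318028 = 2² · 43³; 1444 = 2² · 19²
max exponents: 2² · 19² · 43³ = 114808108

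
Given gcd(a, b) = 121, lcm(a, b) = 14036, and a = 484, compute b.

3509

Using ab = gcd(a,b)·lcm(a,b) = 121·14036 = 1698356, we get b = 1698356/484 = 3509.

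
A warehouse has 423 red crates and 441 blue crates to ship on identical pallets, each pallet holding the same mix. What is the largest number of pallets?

423 = 3² · 47
441 = 3² · 7²
Common: 3² = 9

9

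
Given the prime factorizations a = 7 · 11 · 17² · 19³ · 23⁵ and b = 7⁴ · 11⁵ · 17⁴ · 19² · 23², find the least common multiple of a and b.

1425775850039133458084527

max exponent per prime: 7⁴ · 11⁵ · 17⁴ · 19³ · 23⁵ = 1425775850039133458084527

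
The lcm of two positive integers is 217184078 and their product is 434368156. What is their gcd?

2

From gcd × lcm = uv: gcd = 434368156 / 217184078 = 2.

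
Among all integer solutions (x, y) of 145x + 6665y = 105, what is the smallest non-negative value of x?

966

Euclid: 6665 = 45·145 + 140; 145 = 1·140 + 5; 140 = 28·5 + 0 → gcd = 5; 105 = 5·21.
Back-substitution yields 145·(46) + 6665·(-1) = 5, so one solution is x = 46·21 = 966, y = -1·21 = -21.
Solutions in x differ by 6665/5 = 1333; the one in [0, 1333) is 966 mod 1333 = 966.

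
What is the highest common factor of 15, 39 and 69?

3

gcd(15, 39): 39 = 2·15 + 9; 15 = 1·9 + 6; 9 = 1·6 + 3; 6 = 2·3 + 0 → 3
gcd(3, 69): 69 = 23·3 + 0 → 3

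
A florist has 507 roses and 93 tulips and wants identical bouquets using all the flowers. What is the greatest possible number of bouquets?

Euclid: 507 = 5·93 + 42; 93 = 2·42 + 9; 42 = 4·9 + 6; 9 = 1·6 + 3; 6 = 2·3 + 0. Last nonzero remainder: 3.

3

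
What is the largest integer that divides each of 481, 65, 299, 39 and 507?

481 = 13 · 37; 65 = 5 · 13; 299 = 13 · 23; 39 = 3 · 13; 507 = 3 · 13²
gcd takes min exponent of each prime: 13 = 13

13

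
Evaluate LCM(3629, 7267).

gcd first: 7267 = 2·3629 + 9; 3629 = 403·9 + 2; 9 = 4·2 + 1; 2 = 2·1 + 0 → gcd = 1
lcm = 3629·7267/gcd = 26371943/1 = 26371943

26371943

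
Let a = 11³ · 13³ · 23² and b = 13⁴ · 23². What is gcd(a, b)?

1162213

min exponent per shared prime: 13³ · 23² = 1162213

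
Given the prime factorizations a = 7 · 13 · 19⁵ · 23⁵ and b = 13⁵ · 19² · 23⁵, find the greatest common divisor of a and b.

30205757699

min exponent per shared prime: 13 · 19² · 23⁵ = 30205757699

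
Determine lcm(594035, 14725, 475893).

594035 = 5 · 13² · 19 · 37; 14725 = 5² · 19 · 31; 475893 = 3² · 11² · 19 · 23
lcm takes max exponent of each prime: 3² · 5² · 11² · 13² · 19 · 23 · 31 · 37 = 2306213169975

2306213169975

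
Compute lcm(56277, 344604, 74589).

lcm(56277, 344604) = 56277·344604/gcd = 19393279308/39 = 497263572
lcm(497263572, 74589) = 497263572·74589/gcd = 37090392571908/141 = 263052429588

263052429588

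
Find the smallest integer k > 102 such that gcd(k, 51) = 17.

119

gcd(k, 51) = 17 forces 17 | k; write k = 17s. Then gcd(17s, 17·3) = 17·gcd(s, 3), so need gcd(s, 3) = 1.
17s > 102 gives s ≥ 7. The least s ≥ 7 coprime to 3 is 7, so k = 17·7 = 119.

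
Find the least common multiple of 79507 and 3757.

298707799

gcd first: 79507 = 21·3757 + 610; 3757 = 6·610 + 97; 610 = 6·97 + 28; 97 = 3·28 + 13; 28 = 2·13 + 2; 13 = 6·2 + 1; 2 = 2·1 + 0 → gcd = 1
lcm = 79507·3757/gcd = 298707799/1 = 298707799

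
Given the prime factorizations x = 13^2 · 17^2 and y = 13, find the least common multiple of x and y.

max exponent per prime: 13^2 · 17^2 = 48841

48841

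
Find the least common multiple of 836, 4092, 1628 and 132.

lcm(836, 4092) = 836·4092/gcd = 3420912/44 = 77748
lcm(77748, 1628) = 77748·1628/gcd = 126573744/44 = 2876676
lcm(2876676, 132) = 2876676·132/gcd = 379721232/132 = 2876676

2876676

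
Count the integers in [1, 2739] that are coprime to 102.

859

Prime factors of 102: 2, 3, 17. Count integers ≤ 2739 divisible by none of them.
By inclusion–exclusion: 2739 − ⌊2739/2⌋ − ⌊2739/3⌋ − ⌊2739/17⌋ + ⌊2739/6⌋ + ⌊2739/34⌋ + ⌊2739/51⌋ − ⌊2739/102⌋ = 859.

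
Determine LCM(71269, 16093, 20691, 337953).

71269 = 11² · 19 · 31; 16093 = 7 · 11² · 19; 20691 = 3² · 11² · 19; 337953 = 3 · 7² · 11² · 19
lcm takes max exponent of each prime: 3² · 7² · 11² · 19 · 31 = 31429629

31429629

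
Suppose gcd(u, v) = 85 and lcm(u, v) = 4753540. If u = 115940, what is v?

3485

u·v = gcd·lcm = 85·4753540 = 404050900, so v = 404050900/115940 = 3485.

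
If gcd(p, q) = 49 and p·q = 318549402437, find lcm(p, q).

For any two positive integers, gcd × lcm equals their product. Hence lcm = 318549402437 / 49 = 6501008213.

6501008213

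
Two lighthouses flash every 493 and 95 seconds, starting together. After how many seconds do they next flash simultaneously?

46835

gcd first: 493 = 5·95 + 18; 95 = 5·18 + 5; 18 = 3·5 + 3; 5 = 1·3 + 2; 3 = 1·2 + 1; 2 = 2·1 + 0 → gcd = 1
lcm = 493·95/gcd = 46835/1 = 46835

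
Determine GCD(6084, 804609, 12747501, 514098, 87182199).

6084 = 2² · 3² · 13²; 804609 = 3² · 13² · 23²; 12747501 = 3² · 13² · 17² · 29; 514098 = 2 · 3² · 13⁴; 87182199 = 3² · 13² · 31 · 43²
gcd takes min exponent of each prime: 3² · 13² = 1521

1521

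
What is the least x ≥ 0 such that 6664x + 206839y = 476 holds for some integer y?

11298

Reduce mod 206839: 6664x ≡ 476 (mod 206839). With g = gcd(6664, 206839) = 17 dividing 476, divide through: 392x ≡ 28 (mod 12167).
Since gcd(392, 12167) = 1, x ≡ 28·(392)⁻¹ ≡ 11298 (mod 12167). Smallest non-negative: 11298.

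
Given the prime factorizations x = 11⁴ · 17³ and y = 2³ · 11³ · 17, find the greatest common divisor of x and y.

22627

min exponent per shared prime: 11³ · 17 = 22627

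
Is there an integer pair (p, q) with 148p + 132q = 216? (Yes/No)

By Bézout, 148p + 132q = 216 has integer solutions iff gcd(148, 132) | 216.
Euclid: 148 = 1·132 + 16; 132 = 8·16 + 4; 16 = 4·4 + 0. gcd = 4; 216 mod 4 = 0. Yes.

Yes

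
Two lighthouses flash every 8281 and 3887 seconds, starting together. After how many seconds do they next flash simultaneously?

gcd first: 8281 = 2·3887 + 507; 3887 = 7·507 + 338; 507 = 1·338 + 169; 338 = 2·169 + 0 → gcd = 169
lcm = 8281·3887/gcd = 32188247/169 = 190463

190463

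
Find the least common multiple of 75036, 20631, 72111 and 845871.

3009165781596

75036 = 2² · 3 · 13² · 37; 20631 = 3 · 13 · 23²; 72111 = 3 · 13 · 43²; 845871 = 3 · 13 · 23² · 41
lcm takes max exponent of each prime: 2² · 3 · 13² · 23² · 37 · 41 · 43² = 3009165781596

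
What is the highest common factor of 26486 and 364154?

26486 = 2 · 17 · 19 · 41
364154 = 2 · 7 · 19 · 37²
Common: 2 · 19 = 38

38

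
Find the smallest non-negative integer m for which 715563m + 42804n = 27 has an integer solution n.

Reduce mod 42804: 715563m ≡ 27 (mod 42804). With g = gcd(715563, 42804) = 9 dividing 27, divide through: 79507m ≡ 3 (mod 4756).
Since gcd(79507, 4756) = 1, m ≡ 3·(79507)⁻¹ ≡ 4413 (mod 4756). Smallest non-negative: 4413.

4413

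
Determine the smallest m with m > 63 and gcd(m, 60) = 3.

69

gcd(m, 60) = 3 forces 3 | m; write m = 3s. Then gcd(3s, 3·20) = 3·gcd(s, 20), so need gcd(s, 20) = 1.
3s > 63 gives s ≥ 22. The least s ≥ 22 coprime to 20 is 23, so m = 3·23 = 69.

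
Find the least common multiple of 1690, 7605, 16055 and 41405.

lcm(1690, 7605) = 1690·7605/gcd = 12852450/845 = 15210
lcm(15210, 16055) = 15210·16055/gcd = 244196550/845 = 288990
lcm(288990, 41405) = 288990·41405/gcd = 11965630950/845 = 14160510

14160510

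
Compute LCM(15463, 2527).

5582143

15463 = 7 · 47²; 2527 = 7 · 19²
max exponents: 7 · 19² · 47² = 5582143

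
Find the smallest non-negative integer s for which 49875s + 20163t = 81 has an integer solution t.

Reduce mod 20163: 49875s ≡ 81 (mod 20163). With g = gcd(49875, 20163) = 3 dividing 81, divide through: 16625s ≡ 27 (mod 6721).
Since gcd(16625, 6721) = 1, s ≡ 27·(16625)⁻¹ ≡ 4998 (mod 6721). Smallest non-negative: 4998.

4998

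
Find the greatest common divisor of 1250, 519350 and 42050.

50

1250 = 2 · 5⁴; 519350 = 2 · 5² · 13 · 17 · 47; 42050 = 2 · 5² · 29²
gcd takes min exponent of each prime: 2 · 5² = 50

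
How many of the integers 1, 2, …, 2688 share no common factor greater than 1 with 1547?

Prime factors of 1547: 7, 13, 17. Count integers ≤ 2688 divisible by none of them.
By inclusion–exclusion: 2688 − ⌊2688/7⌋ − ⌊2688/13⌋ − ⌊2688/17⌋ + ⌊2688/91⌋ + ⌊2688/119⌋ + ⌊2688/221⌋ − ⌊2688/1547⌋ = 2002.

2002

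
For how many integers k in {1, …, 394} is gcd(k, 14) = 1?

169

Prime factors of 14: 2, 7. Count integers ≤ 394 divisible by none of them.
By inclusion–exclusion: 394 − ⌊394/2⌋ − ⌊394/7⌋ + ⌊394/14⌋ = 169.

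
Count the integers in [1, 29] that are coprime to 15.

16

Prime factors of 15: 3, 5. Count integers ≤ 29 divisible by none of them.
By inclusion–exclusion: 29 − ⌊29/3⌋ − ⌊29/5⌋ + ⌊29/15⌋ = 16.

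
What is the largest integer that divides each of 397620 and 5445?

Euclid: 397620 = 73·5445 + 135; 5445 = 40·135 + 45; 135 = 3·45 + 0. Last nonzero remainder: 45.

45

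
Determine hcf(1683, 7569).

9

Euclid: 7569 = 4·1683 + 837; 1683 = 2·837 + 9; 837 = 93·9 + 0. Last nonzero remainder: 9.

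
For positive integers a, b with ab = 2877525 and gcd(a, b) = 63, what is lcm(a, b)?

For any two positive integers, gcd × lcm equals their product. Hence lcm = 2877525 / 63 = 45675.

45675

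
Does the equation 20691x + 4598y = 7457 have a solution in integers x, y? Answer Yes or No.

gcd(20691, 4598): 20691 = 4·4598 + 2299; 4598 = 2·2299 + 0 → 2299
2299 does not divide 7457, so a solution does not exist.

No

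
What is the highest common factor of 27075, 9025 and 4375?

25

27075 = 3 · 5² · 19²; 9025 = 5² · 19²; 4375 = 5⁴ · 7
gcd takes min exponent of each prime: 5² = 25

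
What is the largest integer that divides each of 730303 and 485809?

289

730303 = 7 · 17² · 19²
485809 = 17² · 41²
Common: 17² = 289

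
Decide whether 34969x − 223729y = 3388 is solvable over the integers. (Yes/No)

Yes

gcd(34969, 223729): 223729 = 6·34969 + 13915; 34969 = 2·13915 + 7139; 13915 = 1·7139 + 6776; 7139 = 1·6776 + 363; 6776 = 18·363 + 242; 363 = 1·242 + 121; 242 = 2·121 + 0 → 121
121 divides 3388, so a solution exists.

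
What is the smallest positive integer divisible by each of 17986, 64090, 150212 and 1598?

149786148980

lcm(17986, 64090) = 17986·64090/gcd = 1152722740/34 = 33903610
lcm(33903610, 150212) = 33903610·150212/gcd = 5092729065320/34 = 149786148980
lcm(149786148980, 1598) = 149786148980·1598/gcd = 239358266070040/1598 = 149786148980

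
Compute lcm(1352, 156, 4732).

28392

lcm(1352, 156) = 1352·156/gcd = 210912/52 = 4056
lcm(4056, 4732) = 4056·4732/gcd = 19192992/676 = 28392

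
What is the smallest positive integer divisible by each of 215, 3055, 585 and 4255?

lcm(215, 3055) = 215·3055/gcd = 656825/5 = 131365
lcm(131365, 585) = 131365·585/gcd = 76848525/65 = 1182285
lcm(1182285, 4255) = 1182285·4255/gcd = 5030622675/5 = 1006124535

1006124535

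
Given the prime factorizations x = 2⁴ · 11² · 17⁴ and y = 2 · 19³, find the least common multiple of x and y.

max exponent per prime: 2⁴ · 11² · 17⁴ · 19³ = 1109077363504

1109077363504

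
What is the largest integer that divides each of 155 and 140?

5

Euclid: 155 = 1·140 + 15; 140 = 9·15 + 5; 15 = 3·5 + 0. Last nonzero remainder: 5.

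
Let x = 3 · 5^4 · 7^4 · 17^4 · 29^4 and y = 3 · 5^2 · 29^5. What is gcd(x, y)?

min exponent per shared prime: 3 · 5^2 · 29^4 = 53046075

53046075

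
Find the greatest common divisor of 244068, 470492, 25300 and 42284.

244068 = 2² · 3 · 11 · 43²; 470492 = 2² · 11 · 17² · 37; 25300 = 2² · 5² · 11 · 23; 42284 = 2² · 11 · 31²
gcd takes min exponent of each prime: 2² · 11 = 44

44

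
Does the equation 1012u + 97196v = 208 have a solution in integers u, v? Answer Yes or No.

By Bézout, 1012u + 97196v = 208 has integer solutions iff gcd(1012, 97196) | 208.
Euclid: 97196 = 96·1012 + 44; 1012 = 23·44 + 0. gcd = 44; 208 mod 44 = 32. No.

No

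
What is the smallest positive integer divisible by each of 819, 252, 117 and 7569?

819 = 3² · 7 · 13; 252 = 2² · 3² · 7; 117 = 3² · 13; 7569 = 3² · 29²
lcm takes max exponent of each prime: 2² · 3² · 7 · 13 · 29² = 2755116

2755116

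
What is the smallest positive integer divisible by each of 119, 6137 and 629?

lcm(119, 6137) = 119·6137/gcd = 730303/17 = 42959
lcm(42959, 629) = 42959·629/gcd = 27021211/17 = 1589483

1589483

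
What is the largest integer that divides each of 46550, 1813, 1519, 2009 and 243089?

gcd(46550, 1813): 46550 = 25·1813 + 1225; 1813 = 1·1225 + 588; 1225 = 2·588 + 49; 588 = 12·49 + 0 → 49
gcd(49, 1519): 1519 = 31·49 + 0 → 49
gcd(49, 2009): 2009 = 41·49 + 0 → 49
gcd(49, 243089): 243089 = 4961·49 + 0 → 49

49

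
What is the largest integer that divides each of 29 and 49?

1

29 = 29
49 = 7²
Common: 1 = 1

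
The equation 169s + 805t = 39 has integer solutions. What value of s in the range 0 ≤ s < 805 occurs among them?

Euclid: 805 = 4·169 + 129; 169 = 1·129 + 40; 129 = 3·40 + 9; 40 = 4·9 + 4; 9 = 2·4 + 1; 4 = 4·1 + 0 → gcd = 1; 39 = 1·39.
Back-substitution yields 169·(-181) + 805·(38) = 1, so one solution is s = -181·39 = -7059, t = 38·39 = 1482.
Solutions in s differ by 805/1 = 805; the one in [0, 805) is -7059 mod 805 = 186.

186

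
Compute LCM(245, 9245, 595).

lcm(245, 9245) = 245·9245/gcd = 2265025/5 = 453005
lcm(453005, 595) = 453005·595/gcd = 269537975/35 = 7701085

7701085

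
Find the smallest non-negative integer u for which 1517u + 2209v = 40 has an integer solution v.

Reduce mod 2209: 1517u ≡ 40 (mod 2209). With g = gcd(1517, 2209) = 1 dividing 40, divide through: 1517u ≡ 40 (mod 2209).
Since gcd(1517, 2209) = 1, u ≡ 40·(1517)⁻¹ ≡ 549 (mod 2209). Smallest non-negative: 549.

549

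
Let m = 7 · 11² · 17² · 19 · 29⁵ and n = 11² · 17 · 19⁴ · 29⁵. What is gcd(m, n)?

min exponent per shared prime: 11² · 17 · 19 · 29⁵ = 801637236367

801637236367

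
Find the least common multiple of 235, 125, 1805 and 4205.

235 = 5 · 47; 125 = 5³; 1805 = 5 · 19²; 4205 = 5 · 29²
lcm takes max exponent of each prime: 5³ · 19² · 29² · 47 = 1783655875

1783655875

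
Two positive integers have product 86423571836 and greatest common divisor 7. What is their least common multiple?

For any two positive integers, gcd × lcm equals their product. Hence lcm = 86423571836 / 7 = 12346224548.

12346224548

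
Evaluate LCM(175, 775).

5425

gcd first: 775 = 4·175 + 75; 175 = 2·75 + 25; 75 = 3·25 + 0 → gcd = 25
lcm = 175·775/gcd = 135625/25 = 5425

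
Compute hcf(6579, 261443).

17

6579 = 3² · 17 · 43
261443 = 7 · 13³ · 17
Common: 17 = 17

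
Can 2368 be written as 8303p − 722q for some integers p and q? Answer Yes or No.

By Bézout, 8303p − 722q = 2368 has integer solutions iff gcd(8303, 722) | 2368.
Euclid: 8303 = 11·722 + 361; 722 = 2·361 + 0. gcd = 361; 2368 mod 361 = 202. No.

No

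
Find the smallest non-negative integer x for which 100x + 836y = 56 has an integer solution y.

Reduce mod 836: 100x ≡ 56 (mod 836). With g = gcd(100, 836) = 4 dividing 56, divide through: 25x ≡ 14 (mod 209).
Since gcd(25, 209) = 1, x ≡ 14·(25)⁻¹ ≡ 34 (mod 209). Smallest non-negative: 34.

34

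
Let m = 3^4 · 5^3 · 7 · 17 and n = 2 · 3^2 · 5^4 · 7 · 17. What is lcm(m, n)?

12048750

max exponent per prime: 2 · 3^4 · 5^4 · 7 · 17 = 12048750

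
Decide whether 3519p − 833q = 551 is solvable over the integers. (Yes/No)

By Bézout, 3519p − 833q = 551 has integer solutions iff gcd(3519, 833) | 551.
Euclid: 3519 = 4·833 + 187; 833 = 4·187 + 85; 187 = 2·85 + 17; 85 = 5·17 + 0. gcd = 17; 551 mod 17 = 7. No.

No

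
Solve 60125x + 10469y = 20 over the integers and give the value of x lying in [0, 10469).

2772

gcd(60125, 10469) = 1 (Euclid: 60125 = 5·10469 + 7780; 10469 = 1·7780 + 2689; 7780 = 2·2689 + 2402; 2689 = 1·2402 + 287; 2402 = 8·287 + 106; 287 = 2·106 + 75; 106 = 1·75 + 31; 75 = 2·31 + 13; 31 = 2·13 + 5; 13 = 2·5 + 3; 5 = 1·3 + 2; 3 = 1·2 + 1; 2 = 2·1 + 0), and 1 | 20.
Extended Euclid: 60125·(-4049) + 10469·(23254) = 1. Scale by 20: x₀ = -80980.
General solution x = x₀ + 10469t; reducing mod 10469 gives x = 2772 (and y = -15920).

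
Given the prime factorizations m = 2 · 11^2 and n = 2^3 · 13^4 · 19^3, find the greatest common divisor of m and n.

min exponent per shared prime: 2 = 2

2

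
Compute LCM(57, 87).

1653

57 = 3 · 19; 87 = 3 · 29
max exponents: 3 · 19 · 29 = 1653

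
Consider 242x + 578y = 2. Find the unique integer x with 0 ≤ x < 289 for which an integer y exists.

43

Euclid: 578 = 2·242 + 94; 242 = 2·94 + 54; 94 = 1·54 + 40; 54 = 1·40 + 14; 40 = 2·14 + 12; 14 = 1·12 + 2; 12 = 6·2 + 0 → gcd = 2; 2 = 2·1.
Back-substitution yields 242·(43) + 578·(-18) = 2, so one solution is x = 43·1 = 43, y = -18·1 = -18.
Solutions in x differ by 578/2 = 289; the one in [0, 289) is 43 mod 289 = 43.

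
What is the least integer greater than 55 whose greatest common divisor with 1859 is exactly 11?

gcd(m, 1859) = 11 forces 11 | m; write m = 11s. Then gcd(11s, 11·169) = 11·gcd(s, 169), so need gcd(s, 169) = 1.
11s > 55 gives s ≥ 6. The least s ≥ 6 coprime to 169 is 6, so m = 11·6 = 66.

66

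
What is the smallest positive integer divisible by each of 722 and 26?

9386

gcd first: 722 = 27·26 + 20; 26 = 1·20 + 6; 20 = 3·6 + 2; 6 = 3·2 + 0 → gcd = 2
lcm = 722·26/gcd = 18772/2 = 9386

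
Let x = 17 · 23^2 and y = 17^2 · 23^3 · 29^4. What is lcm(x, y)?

2486986010903

max exponent per prime: 17^2 · 23^3 · 29^4 = 2486986010903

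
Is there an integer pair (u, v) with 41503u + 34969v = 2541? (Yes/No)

Yes

By Bézout, 41503u + 34969v = 2541 has integer solutions iff gcd(41503, 34969) | 2541.
Euclid: 41503 = 1·34969 + 6534; 34969 = 5·6534 + 2299; 6534 = 2·2299 + 1936; 2299 = 1·1936 + 363; 1936 = 5·363 + 121; 363 = 3·121 + 0. gcd = 121; 2541 mod 121 = 0. Yes.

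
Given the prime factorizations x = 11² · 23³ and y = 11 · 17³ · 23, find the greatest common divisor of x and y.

min exponent per shared prime: 11 · 23 = 253

253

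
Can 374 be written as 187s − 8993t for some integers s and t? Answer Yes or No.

By Bézout, 187s − 8993t = 374 has integer solutions iff gcd(187, 8993) | 374.
Euclid: 8993 = 48·187 + 17; 187 = 11·17 + 0. gcd = 17; 374 mod 17 = 0. Yes.

Yes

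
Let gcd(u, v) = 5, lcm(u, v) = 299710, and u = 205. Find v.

Using uv = gcd(u,v)·lcm(u,v) = 5·299710 = 1498550, we get v = 1498550/205 = 7310.

7310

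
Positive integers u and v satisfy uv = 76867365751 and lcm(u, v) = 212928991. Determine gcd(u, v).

gcd·lcm = product, so gcd = 76867365751/212928991 = 361.

361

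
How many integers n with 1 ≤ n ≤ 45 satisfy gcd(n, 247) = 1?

247 = 13·19. Inclusion–exclusion on these primes:
45 − ⌊45/13⌋ − ⌊45/19⌋ + ⌊45/247⌋ = 40

40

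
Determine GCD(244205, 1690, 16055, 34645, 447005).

845

244205 = 5 · 13² · 17²; 1690 = 2 · 5 · 13²; 16055 = 5 · 13² · 19; 34645 = 5 · 13² · 41; 447005 = 5 · 13² · 23²
gcd takes min exponent of each prime: 5 · 13² = 845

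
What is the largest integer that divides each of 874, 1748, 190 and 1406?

874 = 2 · 19 · 23; 1748 = 2² · 19 · 23; 190 = 2 · 5 · 19; 1406 = 2 · 19 · 37
gcd takes min exponent of each prime: 2 · 19 = 38

38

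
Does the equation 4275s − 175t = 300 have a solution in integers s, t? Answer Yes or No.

Yes

By Bézout, 4275s − 175t = 300 has integer solutions iff gcd(4275, 175) | 300.
Euclid: 4275 = 24·175 + 75; 175 = 2·75 + 25; 75 = 3·25 + 0. gcd = 25; 300 mod 25 = 0. Yes.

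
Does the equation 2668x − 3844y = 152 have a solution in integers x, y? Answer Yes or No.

By Bézout, 2668x − 3844y = 152 has integer solutions iff gcd(2668, 3844) | 152.
Euclid: 3844 = 1·2668 + 1176; 2668 = 2·1176 + 316; 1176 = 3·316 + 228; 316 = 1·228 + 88; 228 = 2·88 + 52; 88 = 1·52 + 36; 52 = 1·36 + 16; 36 = 2·16 + 4; 16 = 4·4 + 0. gcd = 4; 152 mod 4 = 0. Yes.

Yes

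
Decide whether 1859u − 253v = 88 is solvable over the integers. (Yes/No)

Yes

gcd(1859, 253): 1859 = 7·253 + 88; 253 = 2·88 + 77; 88 = 1·77 + 11; 77 = 7·11 + 0 → 11
11 divides 88, so a solution exists.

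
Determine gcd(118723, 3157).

11

118723 = 11 · 43 · 251
3157 = 7 · 11 · 41
Common: 11 = 11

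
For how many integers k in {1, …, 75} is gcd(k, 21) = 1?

43

Prime factors of 21: 3, 7. Count integers ≤ 75 divisible by none of them.
By inclusion–exclusion: 75 − ⌊75/3⌋ − ⌊75/7⌋ + ⌊75/21⌋ = 43.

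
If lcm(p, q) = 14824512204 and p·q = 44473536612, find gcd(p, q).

From gcd × lcm = pq: gcd = 44473536612 / 14824512204 = 3.

3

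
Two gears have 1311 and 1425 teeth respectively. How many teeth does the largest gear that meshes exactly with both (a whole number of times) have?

57

1311 = 3 · 19 · 23
1425 = 3 · 5² · 19
Common: 3 · 19 = 57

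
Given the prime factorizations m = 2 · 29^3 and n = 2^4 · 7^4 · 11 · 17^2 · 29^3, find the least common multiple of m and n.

max exponent per prime: 2^4 · 7^4 · 11 · 17^2 · 29^3 = 2978493552496

2978493552496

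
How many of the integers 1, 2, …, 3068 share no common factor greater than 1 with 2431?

2423

Prime factors of 2431: 11, 13, 17. Count integers ≤ 3068 divisible by none of them.
By inclusion–exclusion: 3068 − ⌊3068/11⌋ − ⌊3068/13⌋ − ⌊3068/17⌋ + ⌊3068/143⌋ + ⌊3068/187⌋ + ⌊3068/221⌋ − ⌊3068/2431⌋ = 2423.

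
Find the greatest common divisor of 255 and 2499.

51

Euclid: 2499 = 9·255 + 204; 255 = 1·204 + 51; 204 = 4·51 + 0. Last nonzero remainder: 51.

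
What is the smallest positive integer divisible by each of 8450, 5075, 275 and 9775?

7377720350

lcm(8450, 5075) = 8450·5075/gcd = 42883750/25 = 1715350
lcm(1715350, 275) = 1715350·275/gcd = 471721250/25 = 18868850
lcm(18868850, 9775) = 18868850·9775/gcd = 184443008750/25 = 7377720350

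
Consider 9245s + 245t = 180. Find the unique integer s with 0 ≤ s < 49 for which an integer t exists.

gcd(9245, 245) = 5 (Euclid: 9245 = 37·245 + 180; 245 = 1·180 + 65; 180 = 2·65 + 50; 65 = 1·50 + 15; 50 = 3·15 + 5; 15 = 3·5 + 0), and 5 | 180.
Extended Euclid: 9245·(15) + 245·(-566) = 5. Scale by 36: s₀ = 540.
General solution s = s₀ + 49k; reducing mod 49 gives s = 1 (and t = -37).

1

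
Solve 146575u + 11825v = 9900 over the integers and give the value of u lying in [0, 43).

Reduce mod 11825: 146575u ≡ 9900 (mod 11825). With g = gcd(146575, 11825) = 275 dividing 9900, divide through: 533u ≡ 36 (mod 43).
Since gcd(533, 43) = 1, u ≡ 36·(533)⁻¹ ≡ 35 (mod 43). Smallest non-negative: 35.

35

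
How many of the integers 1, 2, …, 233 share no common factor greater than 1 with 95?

95 = 5·19. Inclusion–exclusion on these primes:
233 − ⌊233/5⌋ − ⌊233/19⌋ + ⌊233/95⌋ = 177

177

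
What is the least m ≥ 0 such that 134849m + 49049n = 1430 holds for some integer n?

303

gcd(134849, 49049) = 143 (Euclid: 134849 = 2·49049 + 36751; 49049 = 1·36751 + 12298; 36751 = 2·12298 + 12155; 12298 = 1·12155 + 143; 12155 = 85·143 + 0), and 143 | 1430.
Extended Euclid: 134849·(-4) + 49049·(11) = 143. Scale by 10: m₀ = -40.
General solution m = m₀ + 343t; reducing mod 343 gives m = 303 (and n = -833).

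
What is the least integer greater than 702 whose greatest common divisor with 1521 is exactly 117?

819

Multiples of 117 above 702: 117·7, 117·8, … . Need the cofactor coprime to 1521/117 = 13.
Checking s = 7, 8, … the first with gcd(s, 13) = 1 is s = 7, giving 819.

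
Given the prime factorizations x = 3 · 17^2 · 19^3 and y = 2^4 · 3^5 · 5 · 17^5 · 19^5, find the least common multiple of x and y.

68345334318067920

max exponent per prime: 2^4 · 3^5 · 5 · 17^5 · 19^5 = 68345334318067920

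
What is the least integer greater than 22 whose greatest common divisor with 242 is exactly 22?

44

Multiples of 22 above 22: 22·2, 22·3, … . Need the cofactor coprime to 242/22 = 11.
Checking s = 2, 3, … the first with gcd(s, 11) = 1 is s = 2, giving 44.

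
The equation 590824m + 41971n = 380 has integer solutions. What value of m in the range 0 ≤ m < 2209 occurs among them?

260

gcd(590824, 41971) = 19 (Euclid: 590824 = 14·41971 + 3230; 41971 = 12·3230 + 3211; 3230 = 1·3211 + 19; 3211 = 169·19 + 0), and 19 | 380.
Extended Euclid: 590824·(13) + 41971·(-183) = 19. Scale by 20: m₀ = 260.
General solution m = m₀ + 2209t; reducing mod 2209 gives m = 260 (and n = -3660).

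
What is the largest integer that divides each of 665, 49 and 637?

7

665 = 5 · 7 · 19; 49 = 7²; 637 = 7² · 13
gcd takes min exponent of each prime: 7 = 7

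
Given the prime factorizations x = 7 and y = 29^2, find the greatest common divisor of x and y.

1

min exponent per shared prime: (none) = 1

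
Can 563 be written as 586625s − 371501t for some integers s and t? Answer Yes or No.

No

gcd(586625, 371501): 586625 = 1·371501 + 215124; 371501 = 1·215124 + 156377; 215124 = 1·156377 + 58747; 156377 = 2·58747 + 38883; 58747 = 1·38883 + 19864; 38883 = 1·19864 + 19019; 19864 = 1·19019 + 845; 19019 = 22·845 + 429; 845 = 1·429 + 416; 429 = 1·416 + 13; 416 = 32·13 + 0 → 13
13 does not divide 563, so a solution does not exist.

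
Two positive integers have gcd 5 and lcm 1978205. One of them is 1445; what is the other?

6845

Using pq = gcd(p,q)·lcm(p,q) = 5·1978205 = 9891025, we get q = 9891025/1445 = 6845.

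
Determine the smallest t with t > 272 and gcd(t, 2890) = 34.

306

gcd(t, 2890) = 34 forces 34 | t; write t = 34s. Then gcd(34s, 34·85) = 34·gcd(s, 85), so need gcd(s, 85) = 1.
34s > 272 gives s ≥ 9. The least s ≥ 9 coprime to 85 is 9, so t = 34·9 = 306.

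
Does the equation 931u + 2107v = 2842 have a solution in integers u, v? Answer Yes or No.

Yes

gcd(931, 2107): 2107 = 2·931 + 245; 931 = 3·245 + 196; 245 = 1·196 + 49; 196 = 4·49 + 0 → 49
49 divides 2842, so a solution exists.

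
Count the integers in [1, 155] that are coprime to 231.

81

231 = 3·7·11. Inclusion–exclusion on these primes:
155 − ⌊155/3⌋ − ⌊155/7⌋ − ⌊155/11⌋ + ⌊155/21⌋ + ⌊155/33⌋ + ⌊155/77⌋ − ⌊155/231⌋ = 81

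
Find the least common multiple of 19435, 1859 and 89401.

4917055

19435 = 5 · 13² · 23; 1859 = 11 · 13²; 89401 = 13² · 23²
lcm takes max exponent of each prime: 5 · 11 · 13² · 23² = 4917055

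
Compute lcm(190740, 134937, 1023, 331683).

190740 = 2² · 3 · 5 · 11 · 17²; 134937 = 3² · 11 · 29 · 47; 1023 = 3 · 11 · 31; 331683 = 3 · 11 · 19 · 23²
lcm takes max exponent of each prime: 2² · 3² · 5 · 11 · 17² · 19 · 23² · 29 · 31 · 47 = 243013195194660

243013195194660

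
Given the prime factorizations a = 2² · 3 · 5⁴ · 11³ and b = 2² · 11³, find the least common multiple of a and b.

9982500

max exponent per prime: 2² · 3 · 5⁴ · 11³ = 9982500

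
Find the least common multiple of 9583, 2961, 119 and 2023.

1171493001

9583 = 7 · 37²; 2961 = 3² · 7 · 47; 119 = 7 · 17; 2023 = 7 · 17²
lcm takes max exponent of each prime: 3² · 7 · 17² · 37² · 47 = 1171493001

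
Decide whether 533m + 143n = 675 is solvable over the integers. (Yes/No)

No

By Bézout, 533m + 143n = 675 has integer solutions iff gcd(533, 143) | 675.
Euclid: 533 = 3·143 + 104; 143 = 1·104 + 39; 104 = 2·39 + 26; 39 = 1·26 + 13; 26 = 2·13 + 0. gcd = 13; 675 mod 13 = 12. No.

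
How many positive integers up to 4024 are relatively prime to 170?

1516

Prime factors of 170: 2, 5, 17. Count integers ≤ 4024 divisible by none of them.
By inclusion–exclusion: 4024 − ⌊4024/2⌋ − ⌊4024/5⌋ − ⌊4024/17⌋ + ⌊4024/10⌋ + ⌊4024/34⌋ + ⌊4024/85⌋ − ⌊4024/170⌋ = 1516.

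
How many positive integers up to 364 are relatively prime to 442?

158

Prime factors of 442: 2, 13, 17. Count integers ≤ 364 divisible by none of them.
By inclusion–exclusion: 364 − ⌊364/2⌋ − ⌊364/13⌋ − ⌊364/17⌋ + ⌊364/26⌋ + ⌊364/34⌋ + ⌊364/221⌋ − ⌊364/442⌋ = 158.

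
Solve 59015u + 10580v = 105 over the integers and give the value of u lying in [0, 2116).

Reduce mod 10580: 59015u ≡ 105 (mod 10580). With g = gcd(59015, 10580) = 5 dividing 105, divide through: 11803u ≡ 21 (mod 2116).
Since gcd(11803, 2116) = 1, u ≡ 21·(11803)⁻¹ ≡ 1943 (mod 2116). Smallest non-negative: 1943.

1943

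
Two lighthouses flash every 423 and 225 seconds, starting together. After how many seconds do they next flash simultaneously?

423 = 3² · 47; 225 = 3² · 5²
max exponents: 3² · 5² · 47 = 10575

10575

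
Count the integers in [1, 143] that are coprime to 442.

62

442 = 2·13·17. Inclusion–exclusion on these primes:
143 − ⌊143/2⌋ − ⌊143/13⌋ − ⌊143/17⌋ + ⌊143/26⌋ + ⌊143/34⌋ + ⌊143/221⌋ − ⌊143/442⌋ = 62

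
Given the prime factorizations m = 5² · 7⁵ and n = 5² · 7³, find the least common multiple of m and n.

420175

max exponent per prime: 5² · 7⁵ = 420175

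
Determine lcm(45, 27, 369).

45 = 3² · 5; 27 = 3³; 369 = 3² · 41
lcm takes max exponent of each prime: 3³ · 5 · 41 = 5535

5535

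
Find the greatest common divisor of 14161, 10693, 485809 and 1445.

289

14161 = 7² · 17²; 10693 = 17² · 37; 485809 = 17² · 41²; 1445 = 5 · 17²
gcd takes min exponent of each prime: 17² = 289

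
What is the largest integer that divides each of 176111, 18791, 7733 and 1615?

19

gcd(176111, 18791): 176111 = 9·18791 + 6992; 18791 = 2·6992 + 4807; 6992 = 1·4807 + 2185; 4807 = 2·2185 + 437; 2185 = 5·437 + 0 → 437
gcd(437, 7733): 7733 = 17·437 + 304; 437 = 1·304 + 133; 304 = 2·133 + 38; 133 = 3·38 + 19; 38 = 2·19 + 0 → 19
gcd(19, 1615): 1615 = 85·19 + 0 → 19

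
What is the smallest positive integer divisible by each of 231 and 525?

5775

231 = 3 · 7 · 11; 525 = 3 · 5² · 7
max exponents: 3 · 5² · 7 · 11 = 5775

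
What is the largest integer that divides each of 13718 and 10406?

2

13718 = 2 · 19³
10406 = 2 · 11² · 43
Common: 2 = 2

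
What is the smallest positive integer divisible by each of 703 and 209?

703 = 19 · 37; 209 = 11 · 19
max exponents: 11 · 19 · 37 = 7733

7733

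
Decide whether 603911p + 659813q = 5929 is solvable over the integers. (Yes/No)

By Bézout, 603911p + 659813q = 5929 has integer solutions iff gcd(603911, 659813) | 5929.
Euclid: 659813 = 1·603911 + 55902; 603911 = 10·55902 + 44891; 55902 = 1·44891 + 11011; 44891 = 4·11011 + 847; 11011 = 13·847 + 0. gcd = 847; 5929 mod 847 = 0. Yes.

Yes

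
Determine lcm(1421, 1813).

52577

1421 = 7² · 29; 1813 = 7² · 37
max exponents: 7² · 29 · 37 = 52577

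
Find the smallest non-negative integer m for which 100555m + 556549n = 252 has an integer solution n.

gcd(100555, 556549) = 7 (Euclid: 556549 = 5·100555 + 53774; 100555 = 1·53774 + 46781; 53774 = 1·46781 + 6993; 46781 = 6·6993 + 4823; 6993 = 1·4823 + 2170; 4823 = 2·2170 + 483; 2170 = 4·483 + 238; 483 = 2·238 + 7; 238 = 34·7 + 0), and 7 | 252.
Extended Euclid: 100555·(2308) + 556549·(-417) = 7. Scale by 36: m₀ = 83088.
General solution m = m₀ + 79507t; reducing mod 79507 gives m = 3581 (and n = -647).

3581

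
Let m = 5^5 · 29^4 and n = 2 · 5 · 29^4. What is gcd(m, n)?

3536405

min exponent per shared prime: 5 · 29^4 = 3536405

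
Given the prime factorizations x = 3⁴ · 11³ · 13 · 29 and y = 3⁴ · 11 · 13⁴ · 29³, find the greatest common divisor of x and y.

335907

min exponent per shared prime: 3⁴ · 11 · 13 · 29 = 335907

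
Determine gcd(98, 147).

Euclid: 147 = 1·98 + 49; 98 = 2·49 + 0. Last nonzero remainder: 49.

49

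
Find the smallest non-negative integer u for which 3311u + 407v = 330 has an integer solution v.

Reduce mod 407: 3311u ≡ 330 (mod 407). With g = gcd(3311, 407) = 11 dividing 330, divide through: 301u ≡ 30 (mod 37).
Since gcd(301, 37) = 1, u ≡ 30·(301)⁻¹ ≡ 6 (mod 37). Smallest non-negative: 6.

6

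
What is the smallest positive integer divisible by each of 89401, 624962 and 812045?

1588556534890

lcm(89401, 624962) = 89401·624962/gcd = 55872227762/169 = 330604898
lcm(330604898, 812045) = 330604898·812045/gcd = 268466054396410/169 = 1588556534890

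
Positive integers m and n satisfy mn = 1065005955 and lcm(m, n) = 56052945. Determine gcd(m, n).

19

gcd·lcm = product, so gcd = 1065005955/56052945 = 19.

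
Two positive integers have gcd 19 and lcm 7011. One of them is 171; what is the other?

779

m·n = gcd·lcm = 19·7011 = 133209, so n = 133209/171 = 779.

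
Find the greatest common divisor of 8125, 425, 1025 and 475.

25

8125 = 5⁴ · 13; 425 = 5² · 17; 1025 = 5² · 41; 475 = 5² · 19
gcd takes min exponent of each prime: 5² = 25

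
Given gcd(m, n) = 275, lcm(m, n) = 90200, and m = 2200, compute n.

11275

m·n = gcd·lcm = 275·90200 = 24805000, so n = 24805000/2200 = 11275.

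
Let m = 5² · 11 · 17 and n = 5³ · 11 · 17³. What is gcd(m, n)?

min exponent per shared prime: 5² · 11 · 17 = 4675

4675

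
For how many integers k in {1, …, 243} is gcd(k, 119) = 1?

197

Prime factors of 119: 7, 17. Count integers ≤ 243 divisible by none of them.
By inclusion–exclusion: 243 − ⌊243/7⌋ − ⌊243/17⌋ + ⌊243/119⌋ = 197.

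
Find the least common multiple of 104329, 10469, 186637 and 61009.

264350593793

104329 = 17² · 19²; 10469 = 19² · 29; 186637 = 11 · 19² · 47; 61009 = 13² · 19²
lcm takes max exponent of each prime: 11 · 13² · 17² · 19² · 29 · 47 = 264350593793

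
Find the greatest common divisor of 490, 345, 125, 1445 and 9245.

5

490 = 2 · 5 · 7²; 345 = 3 · 5 · 23; 125 = 5³; 1445 = 5 · 17²; 9245 = 5 · 43²
gcd takes min exponent of each prime: 5 = 5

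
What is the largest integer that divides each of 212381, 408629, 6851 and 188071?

221

212381 = 13 · 17 · 31²; 408629 = 13 · 17 · 43²; 6851 = 13 · 17 · 31; 188071 = 13 · 17 · 23 · 37
gcd takes min exponent of each prime: 13 · 17 = 221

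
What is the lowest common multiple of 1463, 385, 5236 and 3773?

24373580

1463 = 7 · 11 · 19; 385 = 5 · 7 · 11; 5236 = 2² · 7 · 11 · 17; 3773 = 7³ · 11
lcm takes max exponent of each prime: 2² · 5 · 7³ · 11 · 17 · 19 = 24373580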